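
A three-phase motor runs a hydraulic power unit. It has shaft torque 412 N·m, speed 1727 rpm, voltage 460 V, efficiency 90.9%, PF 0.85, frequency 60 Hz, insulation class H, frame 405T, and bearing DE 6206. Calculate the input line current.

ω = 2π×1727/60 = 180.9 rad/s; P_out = τω = 412 × 180.9 = 74531 W
P_in = P_out / η = 74531 / 0.909 = 81992 W
I_L = P_in / (√3·V_L·cosφ) = 81992 / (1.732 × 460 × 0.85) = 121 A

121 A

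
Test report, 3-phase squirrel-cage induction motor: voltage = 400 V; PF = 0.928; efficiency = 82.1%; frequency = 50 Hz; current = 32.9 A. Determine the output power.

17.4 kW

P_in = √3·V·I·cosφ = 1.732 × 400 × 32.9 × 0.928 = 21152 W
P_out = η·P_in = 0.821 × 21152 = 17366 W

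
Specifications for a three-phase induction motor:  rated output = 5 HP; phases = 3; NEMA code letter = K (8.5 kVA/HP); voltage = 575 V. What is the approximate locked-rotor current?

S_LR = 8.5 × 5 = 42.5 kVA
I_LR = S_LR/(√3·V_L) = 42500/(1.732×575) = 42.7 A

42.7 A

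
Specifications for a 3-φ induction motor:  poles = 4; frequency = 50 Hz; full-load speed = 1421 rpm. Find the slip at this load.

n_s = 120f/p = 120×50/4 = 1500 rpm
s = (n_s − n)/n_s = (1500 − 1421)/1500 = 0.0527

5.27 %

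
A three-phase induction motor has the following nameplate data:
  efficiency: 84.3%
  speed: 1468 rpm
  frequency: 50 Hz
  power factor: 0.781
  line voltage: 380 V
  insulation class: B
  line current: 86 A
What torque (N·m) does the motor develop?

P_in = √3·V·I·cosφ = 1.732 × 380 × 86 × 0.781 = 44206 W
P_out = η·P_in = 0.843 × 44206 = 37266 W
n = 1468 rpm
ω = 2π×1468/60 = 153.7 rad/s
τ = P_out/ω = 37266/153.7 = 242 N·m

242 N·m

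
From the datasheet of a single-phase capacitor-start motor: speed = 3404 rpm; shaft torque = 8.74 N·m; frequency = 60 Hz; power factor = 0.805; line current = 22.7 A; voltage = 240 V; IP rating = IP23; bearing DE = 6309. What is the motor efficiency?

71.0 %

ω = 2π × 3404/60 = 356.5 rad/s; P_out = τω = 8.74 × 356.5 = 3116 W
P_in = V·I·cosφ = 240 × 22.7 × 0.805 = 4386 W
η = P_out / P_in = 3116 / 4386 = 0.710 = 71.0%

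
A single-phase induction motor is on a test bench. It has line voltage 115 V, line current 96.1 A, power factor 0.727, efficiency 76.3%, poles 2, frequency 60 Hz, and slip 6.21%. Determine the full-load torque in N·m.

P_in = V·I·cosφ = 115 × 96.1 × 0.727 = 8034 W
P_out = η·P_in = 0.763 × 8034 = 6130 W
n_s = 120×60/2 = 3600 rpm; n = 3600×(1−0.0621) = 3376 rpm
ω = 2π×3376/60 = 353.5 rad/s
τ = P_out/ω = 6130/353.5 = 17.3 N·m

17.3 N·m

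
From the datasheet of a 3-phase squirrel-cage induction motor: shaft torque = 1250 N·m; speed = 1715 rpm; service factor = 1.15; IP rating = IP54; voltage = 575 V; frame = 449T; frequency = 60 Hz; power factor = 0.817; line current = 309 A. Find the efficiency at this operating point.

ω = 2π × 1715/60 = 179.6 rad/s; P_out = τω = 1250 × 179.6 = 224500 W
P_in = √3·V_L·I_L·cosφ = 1.732 × 575 × 309 × 0.817 = 251418 W
η = P_out / P_in = 224500 / 251418 = 0.893 = 89.3%

89.3 %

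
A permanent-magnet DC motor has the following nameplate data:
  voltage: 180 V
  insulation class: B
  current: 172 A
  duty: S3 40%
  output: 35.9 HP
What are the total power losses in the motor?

P_in = V·I = 180×172 = 30960 W
P_out = 35.9×746 = 26781 W
Losses = P_in − P_out = 30960 − 26781 = 4179 W

4180 W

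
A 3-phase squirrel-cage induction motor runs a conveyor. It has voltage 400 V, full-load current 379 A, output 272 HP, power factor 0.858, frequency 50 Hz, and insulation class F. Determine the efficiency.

P_out = 272 × 746 = 202912 W
P_in = √3·V_L·I_L·cosφ = 1.732 × 400 × 379 × 0.858 = 225286 W
η = P_out / P_in = 202912 / 225286 = 0.901 = 90.1%

90.1 %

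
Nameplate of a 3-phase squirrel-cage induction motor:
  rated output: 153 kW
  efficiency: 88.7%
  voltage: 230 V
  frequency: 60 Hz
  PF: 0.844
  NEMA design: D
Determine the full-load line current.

513 A

P_out = 153 kW = 153000 W
P_in = P_out / η = 153000 / 0.887 = 172492 W
I_L = P_in / (√3·V_L·cosφ) = 172492 / (1.732 × 230 × 0.844) = 513 A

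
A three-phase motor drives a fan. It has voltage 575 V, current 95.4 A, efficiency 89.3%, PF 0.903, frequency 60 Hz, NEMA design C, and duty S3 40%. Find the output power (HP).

P_in = √3·V·I·cosφ = 1.732 × 575 × 95.4 × 0.903 = 85793 W
P_out = η·P_in = 0.893 × 85793 = 76613 W
= 76613/746 = 103 HP

103 HP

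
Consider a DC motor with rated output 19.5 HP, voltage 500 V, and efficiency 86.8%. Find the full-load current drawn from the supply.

33.5 A

P_out = 19.5 × 746 = 14547 W
P_in = P_out / η = 14547 / 0.868 = 16759 W
I = P_in / V = 16759 / 500 = 33.5 A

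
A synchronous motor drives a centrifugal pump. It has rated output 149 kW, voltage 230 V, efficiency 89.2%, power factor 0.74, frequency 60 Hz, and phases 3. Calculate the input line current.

P_out = 149 kW = 149000 W
P_in = P_out / η = 149000 / 0.892 = 167040 W
I_L = P_in / (√3·V_L·cosφ) = 167040 / (1.732 × 230 × 0.74) = 567 A

567 A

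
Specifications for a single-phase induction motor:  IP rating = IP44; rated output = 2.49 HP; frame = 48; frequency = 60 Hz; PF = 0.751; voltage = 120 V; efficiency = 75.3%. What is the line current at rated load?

27.4 A

P_out = 2.49 × 746 = 1858 W
P_in = P_out / η = 1858 / 0.753 = 2467 W
I = P_in / (V·cosφ) = 2467 / (120 × 0.751) = 27.4 A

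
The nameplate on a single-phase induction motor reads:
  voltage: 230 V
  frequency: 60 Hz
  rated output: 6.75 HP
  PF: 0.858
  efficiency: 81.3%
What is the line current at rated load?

31.4 A

P_out = 6.75 × 746 = 5036 W
P_in = P_out / η = 5036 / 0.813 = 6194 W
I = P_in / (V·cosφ) = 6194 / (230 × 0.858) = 31.4 A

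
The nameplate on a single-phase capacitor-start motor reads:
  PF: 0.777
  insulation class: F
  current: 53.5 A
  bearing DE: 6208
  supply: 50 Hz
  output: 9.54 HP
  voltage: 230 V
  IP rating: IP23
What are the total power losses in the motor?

2440 W

P_in = V·I·cosφ = 230×53.5×0.777 = 9561 W
P_out = 9.54×746 = 7117 W
Losses = P_in − P_out = 9561 − 7117 = 2444 W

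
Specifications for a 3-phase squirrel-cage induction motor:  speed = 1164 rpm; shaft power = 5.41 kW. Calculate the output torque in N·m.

44.4 N·m

ω = 2π × 1164/60 = 121.9 rad/s
τ = P/ω = 5410/121.9 = 44.4 N·m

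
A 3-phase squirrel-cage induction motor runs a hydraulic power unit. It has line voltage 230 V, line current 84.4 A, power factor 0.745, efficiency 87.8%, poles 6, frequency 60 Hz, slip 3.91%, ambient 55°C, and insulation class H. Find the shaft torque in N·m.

P_in = √3·V·I·cosφ = 1.732 × 230 × 84.4 × 0.745 = 25048 W
P_out = η·P_in = 0.878 × 25048 = 21992 W
n_s = 120×60/6 = 1200 rpm; n = 1200×(1−0.0391) = 1153 rpm
ω = 2π×1153/60 = 120.7 rad/s
τ = P_out/ω = 21992/120.7 = 182 N·m

182 N·m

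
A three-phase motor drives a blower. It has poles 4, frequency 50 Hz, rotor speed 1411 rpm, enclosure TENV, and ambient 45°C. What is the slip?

n_s = 120f/p = 120×50/4 = 1500 rpm
s = (n_s − n)/n_s = (1500 − 1411)/1500 = 0.0593

5.93 %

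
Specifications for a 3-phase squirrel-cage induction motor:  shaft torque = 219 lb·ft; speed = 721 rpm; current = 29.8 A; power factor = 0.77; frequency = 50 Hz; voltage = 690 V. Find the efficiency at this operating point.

τ = 219 lb·ft × 1.356 = 297 N·m
ω = 2π × 721/60 = 75.5 rad/s; P_out = τω = 297 × 75.5 = 22424 W
P_in = √3·V_L·I_L·cosφ = 1.732 × 690 × 29.8 × 0.77 = 27422 W
η = P_out / P_in = 22424 / 27422 = 0.818 = 81.8%

81.8 %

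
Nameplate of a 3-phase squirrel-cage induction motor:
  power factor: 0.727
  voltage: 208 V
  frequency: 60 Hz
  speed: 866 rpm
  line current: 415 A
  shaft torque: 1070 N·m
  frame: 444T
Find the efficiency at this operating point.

89.3 %

ω = 2π × 866/60 = 90.69 rad/s; P_out = τω = 1070 × 90.69 = 97038 W
P_in = √3·V_L·I_L·cosφ = 1.732 × 208 × 415 × 0.727 = 108691 W
η = P_out / P_in = 97038 / 108691 = 0.893 = 89.3%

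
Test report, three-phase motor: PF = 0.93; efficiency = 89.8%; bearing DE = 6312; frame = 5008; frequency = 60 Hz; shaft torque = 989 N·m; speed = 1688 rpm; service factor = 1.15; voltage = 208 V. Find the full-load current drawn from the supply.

581 A

ω = 2π×1688/60 = 176.8 rad/s; P_out = τω = 989 × 176.8 = 174855 W
P_in = P_out / η = 174855 / 0.898 = 194716 W
I_L = P_in / (√3·V_L·cosφ) = 194716 / (1.732 × 208 × 0.93) = 581 A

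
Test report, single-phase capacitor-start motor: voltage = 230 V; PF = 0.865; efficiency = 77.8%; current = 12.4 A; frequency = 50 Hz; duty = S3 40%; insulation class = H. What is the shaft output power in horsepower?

P_in = V·I·cosφ = 230 × 12.4 × 0.865 = 2467 W
P_out = η·P_in = 0.778 × 2467 = 1919 W
= 1919/746 = 2.57 HP

2.57 HP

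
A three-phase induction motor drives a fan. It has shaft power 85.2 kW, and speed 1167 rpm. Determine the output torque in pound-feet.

514 lb·ft

ω = 2π × 1167/60 = 122.2 rad/s
τ = P/ω = 85200/122.2 = 697.2 N·m
In lb·ft: 697.2/1.356 = 514 lb·ft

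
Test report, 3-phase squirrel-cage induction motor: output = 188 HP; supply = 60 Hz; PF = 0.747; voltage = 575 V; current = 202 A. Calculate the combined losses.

10000 W

P_in = √3·V·I·cosφ = 1.732×575×202×0.747 = 150275 W
P_out = 188×746 = 140248 W
Losses = P_in − P_out = 150275 − 140248 = 10027 W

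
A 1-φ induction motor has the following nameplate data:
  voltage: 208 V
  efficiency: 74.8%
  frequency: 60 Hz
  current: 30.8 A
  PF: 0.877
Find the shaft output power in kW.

4.2 kW

P_in = V·I·cosφ = 208 × 30.8 × 0.877 = 5618 W
P_out = η·P_in = 0.748 × 5618 = 4202 W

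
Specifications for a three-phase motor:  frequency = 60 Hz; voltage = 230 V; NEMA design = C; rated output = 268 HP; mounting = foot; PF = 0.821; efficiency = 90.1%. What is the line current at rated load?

P_out = 268 × 746 = 199928 W
P_in = P_out / η = 199928 / 0.901 = 221896 W
I_L = P_in / (√3·V_L·cosφ) = 221896 / (1.732 × 230 × 0.821) = 678 A

678 A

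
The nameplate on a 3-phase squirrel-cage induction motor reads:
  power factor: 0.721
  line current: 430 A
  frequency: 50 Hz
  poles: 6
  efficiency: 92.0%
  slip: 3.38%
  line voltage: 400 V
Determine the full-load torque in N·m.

1950 N·m

P_in = √3·V·I·cosφ = 1.732 × 400 × 430 × 0.721 = 214789 W
P_out = η·P_in = 0.92 × 214789 = 197606 W
n_s = 120×50/6 = 1000 rpm; n = 1000×(1−0.0338) = 966 rpm
ω = 2π×966/60 = 101.2 rad/s
τ = P_out/ω = 197606/101.2 = 1950 N·m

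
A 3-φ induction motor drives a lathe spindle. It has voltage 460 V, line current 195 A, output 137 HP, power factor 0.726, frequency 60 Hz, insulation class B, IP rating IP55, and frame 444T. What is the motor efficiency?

P_out = 137 × 746 = 102202 W
P_in = √3·V_L·I_L·cosφ = 1.732 × 460 × 195 × 0.726 = 112792 W
η = P_out / P_in = 102202 / 112792 = 0.906 = 90.6%

90.6 %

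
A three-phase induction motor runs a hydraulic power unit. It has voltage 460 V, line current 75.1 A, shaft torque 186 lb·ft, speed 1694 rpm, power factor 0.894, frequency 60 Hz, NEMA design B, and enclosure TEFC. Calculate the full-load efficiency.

τ = 186 lb·ft × 1.356 = 252.2 N·m
ω = 2π × 1694/60 = 177.4 rad/s; P_out = τω = 252.2 × 177.4 = 44740 W
P_in = √3·V_L·I_L·cosφ = 1.732 × 460 × 75.1 × 0.894 = 53491 W
η = P_out / P_in = 44740 / 53491 = 0.836 = 83.6%

83.6 %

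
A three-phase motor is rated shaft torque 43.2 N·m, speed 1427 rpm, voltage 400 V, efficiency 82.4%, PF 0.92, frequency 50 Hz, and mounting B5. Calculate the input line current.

ω = 2π×1427/60 = 149.4 rad/s; P_out = τω = 43.2 × 149.4 = 6454 W
P_in = P_out / η = 6454 / 0.824 = 7833 W
I_L = P_in / (√3·V_L·cosφ) = 7833 / (1.732 × 400 × 0.92) = 12.3 A

12.3 A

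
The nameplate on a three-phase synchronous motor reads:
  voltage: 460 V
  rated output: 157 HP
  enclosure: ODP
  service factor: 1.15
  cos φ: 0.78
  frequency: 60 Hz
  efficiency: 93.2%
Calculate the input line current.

202 A

P_out = 157 × 746 = 117122 W
P_in = P_out / η = 117122 / 0.932 = 125667 W
I_L = P_in / (√3·V_L·cosφ) = 125667 / (1.732 × 460 × 0.78) = 202 A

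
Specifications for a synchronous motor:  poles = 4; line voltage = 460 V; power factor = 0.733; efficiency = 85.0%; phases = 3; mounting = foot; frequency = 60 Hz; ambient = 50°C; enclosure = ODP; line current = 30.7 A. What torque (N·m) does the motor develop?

80.8 N·m

P_in = √3·V·I·cosφ = 1.732 × 460 × 30.7 × 0.733 = 17929 W
P_out = η·P_in = 0.85 × 17929 = 15240 W
n = n_s = 120×60/4 = 1800 rpm (synchronous)
ω = 2π×1800/60 = 188.5 rad/s
τ = P_out/ω = 15240/188.5 = 80.8 N·m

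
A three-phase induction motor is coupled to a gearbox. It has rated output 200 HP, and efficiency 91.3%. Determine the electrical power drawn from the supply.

163 kW

P_out = 200 × 746 = 149200 W
P_in = P_out/η = 149200/0.913 = 163417 W = 163 kW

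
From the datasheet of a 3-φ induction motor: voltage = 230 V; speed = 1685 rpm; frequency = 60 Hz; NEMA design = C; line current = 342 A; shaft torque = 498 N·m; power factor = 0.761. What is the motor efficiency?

ω = 2π × 1685/60 = 176.5 rad/s; P_out = τω = 498 × 176.5 = 87897 W
P_in = √3·V_L·I_L·cosφ = 1.732 × 230 × 342 × 0.761 = 103678 W
η = P_out / P_in = 87897 / 103678 = 0.848 = 84.8%

84.8 %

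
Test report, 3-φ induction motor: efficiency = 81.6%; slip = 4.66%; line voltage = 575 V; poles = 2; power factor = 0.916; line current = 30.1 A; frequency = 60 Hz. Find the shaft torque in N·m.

62.3 N·m

P_in = √3·V·I·cosφ = 1.732 × 575 × 30.1 × 0.916 = 27459 W
P_out = η·P_in = 0.816 × 27459 = 22407 W
n_s = 120×60/2 = 3600 rpm; n = 3600×(1−0.0466) = 3432 rpm
ω = 2π×3432/60 = 359.4 rad/s
τ = P_out/ω = 22407/359.4 = 62.3 N·m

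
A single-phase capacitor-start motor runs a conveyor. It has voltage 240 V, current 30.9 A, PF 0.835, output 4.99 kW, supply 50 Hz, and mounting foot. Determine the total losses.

P_in = V·I·cosφ = 240×30.9×0.835 = 6192 W
P_out = 4990 W
Losses = P_in − P_out = 6192 − 4990 = 1202 W

1200 W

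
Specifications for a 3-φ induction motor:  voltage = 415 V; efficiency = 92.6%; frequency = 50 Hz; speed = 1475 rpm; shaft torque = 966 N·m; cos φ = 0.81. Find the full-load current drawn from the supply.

ω = 2π×1475/60 = 154.5 rad/s; P_out = τω = 966 × 154.5 = 149247 W
P_in = P_out / η = 149247 / 0.926 = 161174 W
I_L = P_in / (√3·V_L·cosφ) = 161174 / (1.732 × 415 × 0.81) = 277 A

277 A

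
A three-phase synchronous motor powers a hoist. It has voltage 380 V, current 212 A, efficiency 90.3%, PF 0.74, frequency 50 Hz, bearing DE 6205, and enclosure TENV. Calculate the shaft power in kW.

93.2 kW

P_in = √3·V·I·cosφ = 1.732 × 380 × 212 × 0.74 = 103252 W
P_out = η·P_in = 0.903 × 103252 = 93237 W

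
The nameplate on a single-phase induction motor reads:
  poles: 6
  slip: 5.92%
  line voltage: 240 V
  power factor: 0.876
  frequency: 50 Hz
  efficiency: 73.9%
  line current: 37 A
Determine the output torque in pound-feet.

43 lb·ft

P_in = V·I·cosφ = 240 × 37 × 0.876 = 7779 W
P_out = η·P_in = 0.739 × 7779 = 5749 W
n_s = 120×50/6 = 1000 rpm; n = 1000×(1−0.0592) = 941 rpm
ω = 2π×941/60 = 98.54 rad/s
τ = P_out/ω = 5749/98.54 = 58.34 N·m
In lb·ft: 58.34/1.356 = 43 lb·ft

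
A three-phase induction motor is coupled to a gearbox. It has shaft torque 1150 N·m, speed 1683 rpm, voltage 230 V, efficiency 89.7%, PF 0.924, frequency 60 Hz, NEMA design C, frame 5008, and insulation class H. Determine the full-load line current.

ω = 2π×1683/60 = 176.2 rad/s; P_out = τω = 1150 × 176.2 = 202630 W
P_in = P_out / η = 202630 / 0.897 = 225897 W
I_L = P_in / (√3·V_L·cosφ) = 225897 / (1.732 × 230 × 0.924) = 614 A

614 A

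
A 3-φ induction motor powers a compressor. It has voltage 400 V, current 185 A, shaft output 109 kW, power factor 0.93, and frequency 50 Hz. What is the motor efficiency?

P_out = 109 kW = 109000 W
P_in = √3·V_L·I_L·cosφ = 1.732 × 400 × 185 × 0.93 = 119196 W
η = P_out / P_in = 109000 / 119196 = 0.914 = 91.4%

91.4 %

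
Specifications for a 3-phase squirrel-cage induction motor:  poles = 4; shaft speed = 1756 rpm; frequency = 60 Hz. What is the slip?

n_s = 120f/p = 120×60/4 = 1800 rpm
s = (n_s − n)/n_s = (1800 − 1756)/1800 = 0.0244

2.44 %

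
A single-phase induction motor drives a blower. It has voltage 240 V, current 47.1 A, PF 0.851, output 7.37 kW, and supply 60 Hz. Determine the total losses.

2.25 kW

P_in = V·I·cosφ = 240×47.1×0.851 = 9620 W
P_out = 7370 W
Losses = P_in − P_out = 9620 − 7370 = 2250 W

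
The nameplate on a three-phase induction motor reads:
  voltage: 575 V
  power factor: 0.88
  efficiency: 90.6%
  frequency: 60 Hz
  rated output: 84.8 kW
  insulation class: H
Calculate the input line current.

P_out = 84.8 kW = 84800 W
P_in = P_out / η = 84800 / 0.906 = 93598 W
I_L = P_in / (√3·V_L·cosφ) = 93598 / (1.732 × 575 × 0.88) = 107 A

107 A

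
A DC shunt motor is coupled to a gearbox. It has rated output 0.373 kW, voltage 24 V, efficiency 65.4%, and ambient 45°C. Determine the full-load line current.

23.8 A

P_out = 0.373 kW = 373 W
P_in = P_out / η = 373 / 0.654 = 570 W
I = P_in / V = 570 / 24 = 23.8 A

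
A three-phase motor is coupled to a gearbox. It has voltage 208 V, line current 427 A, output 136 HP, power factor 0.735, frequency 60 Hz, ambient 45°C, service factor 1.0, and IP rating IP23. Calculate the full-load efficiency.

P_out = 136 × 746 = 101456 W
P_in = √3·V_L·I_L·cosφ = 1.732 × 208 × 427 × 0.735 = 113065 W
η = P_out / P_in = 101456 / 113065 = 0.897 = 89.7%

89.7 %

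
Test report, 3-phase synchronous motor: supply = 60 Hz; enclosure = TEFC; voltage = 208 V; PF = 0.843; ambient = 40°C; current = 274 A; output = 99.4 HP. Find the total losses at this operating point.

9.06 kW

P_in = √3·V·I·cosφ = 1.732×208×274×0.843 = 83213 W
P_out = 99.4×746 = 74152 W
Losses = P_in − P_out = 83213 − 74152 = 9061 W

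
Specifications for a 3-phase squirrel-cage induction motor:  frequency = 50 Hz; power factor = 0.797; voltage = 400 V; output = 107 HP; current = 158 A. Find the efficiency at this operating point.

P_out = 107 × 746 = 79822 W
P_in = √3·V_L·I_L·cosφ = 1.732 × 400 × 158 × 0.797 = 87242 W
η = P_out / P_in = 79822 / 87242 = 0.915 = 91.5%

91.5 %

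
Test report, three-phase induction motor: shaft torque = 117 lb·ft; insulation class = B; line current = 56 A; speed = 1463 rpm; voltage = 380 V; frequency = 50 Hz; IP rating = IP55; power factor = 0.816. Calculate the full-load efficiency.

τ = 117 lb·ft × 1.356 = 158.7 N·m
ω = 2π × 1463/60 = 153.2 rad/s; P_out = τω = 158.7 × 153.2 = 24313 W
P_in = √3·V_L·I_L·cosφ = 1.732 × 380 × 56 × 0.816 = 30075 W
η = P_out / P_in = 24313 / 30075 = 0.808 = 80.8%

80.8 %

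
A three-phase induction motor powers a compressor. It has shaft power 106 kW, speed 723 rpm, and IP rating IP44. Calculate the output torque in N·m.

1400 N·m

ω = 2π × 723/60 = 75.71 rad/s
τ = P/ω = 106000/75.71 = 1400 N·m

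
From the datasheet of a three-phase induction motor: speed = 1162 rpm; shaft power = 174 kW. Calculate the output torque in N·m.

ω = 2π × 1162/60 = 121.7 rad/s
τ = P/ω = 174000/121.7 = 1430 N·m

1430 N·m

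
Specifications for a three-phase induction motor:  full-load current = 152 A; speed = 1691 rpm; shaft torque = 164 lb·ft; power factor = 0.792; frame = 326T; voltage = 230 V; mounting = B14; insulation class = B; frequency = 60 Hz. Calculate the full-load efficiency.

82.1 %

τ = 164 lb·ft × 1.356 = 222.4 N·m
ω = 2π × 1691/60 = 177.1 rad/s; P_out = τω = 222.4 × 177.1 = 39387 W
P_in = √3·V_L·I_L·cosφ = 1.732 × 230 × 152 × 0.792 = 47956 W
η = P_out / P_in = 39387 / 47956 = 0.821 = 82.1%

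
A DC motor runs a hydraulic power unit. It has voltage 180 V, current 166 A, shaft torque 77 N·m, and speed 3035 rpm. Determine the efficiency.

ω = 2π × 3035/60 = 317.8 rad/s; P_out = τω = 77 × 317.8 = 24471 W
P_in = V·I = 180 × 166 = 29880 W
η = P_out / P_in = 24471 / 29880 = 0.819 = 81.9%

81.9 %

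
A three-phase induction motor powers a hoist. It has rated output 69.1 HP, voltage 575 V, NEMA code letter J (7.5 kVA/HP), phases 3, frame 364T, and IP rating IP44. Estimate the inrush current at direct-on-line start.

S_LR = 7.5 × 69.1 = 518.25 kVA
I_LR = S_LR/(√3·V_L) = 518250/(1.732×575) = 520 A

520 A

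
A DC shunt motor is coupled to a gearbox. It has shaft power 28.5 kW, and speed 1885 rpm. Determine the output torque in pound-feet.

106 lb·ft

ω = 2π × 1885/60 = 197.4 rad/s
τ = P/ω = 28500/197.4 = 144.4 N·m
In lb·ft: 144.4/1.356 = 106 lb·ft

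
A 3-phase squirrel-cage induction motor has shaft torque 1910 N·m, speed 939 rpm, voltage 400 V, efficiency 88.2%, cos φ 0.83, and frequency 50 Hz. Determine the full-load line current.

ω = 2π×939/60 = 98.33 rad/s; P_out = τω = 1910 × 98.33 = 187810 W
P_in = P_out / η = 187810 / 0.882 = 212937 W
I_L = P_in / (√3·V_L·cosφ) = 212937 / (1.732 × 400 × 0.83) = 370 A

370 A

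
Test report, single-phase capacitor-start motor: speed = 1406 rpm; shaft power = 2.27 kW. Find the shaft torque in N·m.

15.4 N·m

ω = 2π × 1406/60 = 147.2 rad/s
τ = P/ω = 2270/147.2 = 15.4 N·m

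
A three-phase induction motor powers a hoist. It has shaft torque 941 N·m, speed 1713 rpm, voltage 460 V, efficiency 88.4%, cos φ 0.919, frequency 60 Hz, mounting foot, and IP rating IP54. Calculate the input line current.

261 A

ω = 2π×1713/60 = 179.4 rad/s; P_out = τω = 941 × 179.4 = 168815 W
P_in = P_out / η = 168815 / 0.884 = 190967 W
I_L = P_in / (√3·V_L·cosφ) = 190967 / (1.732 × 460 × 0.919) = 261 A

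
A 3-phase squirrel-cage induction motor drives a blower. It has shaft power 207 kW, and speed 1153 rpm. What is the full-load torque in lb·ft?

1260 lb·ft

ω = 2π × 1153/60 = 120.7 rad/s
τ = P/ω = 207000/120.7 = 1715 N·m
In lb·ft: 1715/1.356 = 1260 lb·ft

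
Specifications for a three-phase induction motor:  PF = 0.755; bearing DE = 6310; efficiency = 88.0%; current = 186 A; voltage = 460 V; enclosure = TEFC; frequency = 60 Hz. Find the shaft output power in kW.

98.5 kW

P_in = √3·V·I·cosφ = 1.732 × 460 × 186 × 0.755 = 111883 W
P_out = η·P_in = 0.88 × 111883 = 98457 W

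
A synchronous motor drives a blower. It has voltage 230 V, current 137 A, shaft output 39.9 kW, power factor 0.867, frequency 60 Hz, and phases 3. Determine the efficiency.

P_out = 39.9 kW = 39900 W
P_in = √3·V_L·I_L·cosφ = 1.732 × 230 × 137 × 0.867 = 47317 W
η = P_out / P_in = 39900 / 47317 = 0.843 = 84.3%

84.3 %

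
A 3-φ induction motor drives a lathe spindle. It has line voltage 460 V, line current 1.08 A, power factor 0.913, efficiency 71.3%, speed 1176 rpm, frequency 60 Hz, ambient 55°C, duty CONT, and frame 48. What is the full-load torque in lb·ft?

P_in = √3·V·I·cosφ = 1.732 × 460 × 1.08 × 0.913 = 786 W
P_out = η·P_in = 0.713 × 786 = 560 W
n = 1176 rpm
ω = 2π×1176/60 = 123.2 rad/s
τ = P_out/ω = 560/123.2 = 4.545 N·m
In lb·ft: 4.545/1.356 = 3.35 lb·ft

3.35 lb·ft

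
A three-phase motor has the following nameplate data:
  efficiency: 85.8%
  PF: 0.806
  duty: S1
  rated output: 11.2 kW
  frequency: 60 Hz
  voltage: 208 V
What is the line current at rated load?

P_out = 11.2 kW = 11200 W
P_in = P_out / η = 11200 / 0.858 = 13054 W
I_L = P_in / (√3·V_L·cosφ) = 13054 / (1.732 × 208 × 0.806) = 45 A

45 A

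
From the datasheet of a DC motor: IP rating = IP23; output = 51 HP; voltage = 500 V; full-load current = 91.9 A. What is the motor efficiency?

P_out = 51 × 746 = 38046 W
P_in = V·I = 500 × 91.9 = 45950 W
η = P_out / P_in = 38046 / 45950 = 0.828 = 82.8%

82.8 %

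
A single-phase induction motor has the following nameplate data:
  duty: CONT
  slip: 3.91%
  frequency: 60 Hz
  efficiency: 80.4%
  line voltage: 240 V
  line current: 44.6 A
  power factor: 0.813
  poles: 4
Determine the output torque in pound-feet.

P_in = V·I·cosφ = 240 × 44.6 × 0.813 = 8702 W
P_out = η·P_in = 0.804 × 8702 = 6996 W
n_s = 120×60/4 = 1800 rpm; n = 1800×(1−0.0391) = 1730 rpm
ω = 2π×1730/60 = 181.2 rad/s
τ = P_out/ω = 6996/181.2 = 38.61 N·m
In lb·ft: 38.61/1.356 = 28.5 lb·ft

28.5 lb·ft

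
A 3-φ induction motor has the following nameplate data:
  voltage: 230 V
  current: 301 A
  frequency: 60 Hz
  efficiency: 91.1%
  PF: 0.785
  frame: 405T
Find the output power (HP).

115 HP

P_in = √3·V·I·cosφ = 1.732 × 230 × 301 × 0.785 = 94126 W
P_out = η·P_in = 0.911 × 94126 = 85749 W
= 85749/746 = 115 HP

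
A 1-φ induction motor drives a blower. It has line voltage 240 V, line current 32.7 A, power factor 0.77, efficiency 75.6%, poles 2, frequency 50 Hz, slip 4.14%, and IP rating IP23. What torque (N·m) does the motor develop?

15.2 N·m

P_in = V·I·cosφ = 240 × 32.7 × 0.77 = 6043 W
P_out = η·P_in = 0.756 × 6043 = 4569 W
n_s = 120×50/2 = 3000 rpm; n = 3000×(1−0.0414) = 2876 rpm
ω = 2π×2876/60 = 301.2 rad/s
τ = P_out/ω = 4569/301.2 = 15.2 N·m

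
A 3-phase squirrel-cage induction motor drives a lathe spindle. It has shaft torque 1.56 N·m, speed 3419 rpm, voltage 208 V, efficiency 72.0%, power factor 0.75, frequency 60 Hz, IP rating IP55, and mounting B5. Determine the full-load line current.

2.87 A

ω = 2π×3419/60 = 358 rad/s; P_out = τω = 1.56 × 358 = 558 W
P_in = P_out / η = 558 / 0.720 = 775 W
I_L = P_in / (√3·V_L·cosφ) = 775 / (1.732 × 208 × 0.75) = 2.87 A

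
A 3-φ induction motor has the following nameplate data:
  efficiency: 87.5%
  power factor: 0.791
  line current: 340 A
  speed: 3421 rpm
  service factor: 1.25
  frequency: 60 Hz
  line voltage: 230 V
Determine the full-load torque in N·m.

P_in = √3·V·I·cosφ = 1.732 × 230 × 340 × 0.791 = 107135 W
P_out = η·P_in = 0.875 × 107135 = 93743 W
n = 3421 rpm
ω = 2π×3421/60 = 358.2 rad/s
τ = P_out/ω = 93743/358.2 = 262 N·m

262 N·m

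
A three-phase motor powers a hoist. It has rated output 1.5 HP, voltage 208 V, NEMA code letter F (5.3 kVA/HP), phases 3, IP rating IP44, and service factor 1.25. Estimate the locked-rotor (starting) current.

S_LR = 5.3 × 1.5 = 7.95 kVA
I_LR = S_LR/(√3·V_L) = 7950/(1.732×208) = 22.1 A

22.1 A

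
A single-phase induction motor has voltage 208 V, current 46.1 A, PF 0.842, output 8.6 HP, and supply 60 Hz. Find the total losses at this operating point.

1660 W

P_in = V·I·cosφ = 208×46.1×0.842 = 8074 W
P_out = 8.6×746 = 6416 W
Losses = P_in − P_out = 8074 − 6416 = 1658 W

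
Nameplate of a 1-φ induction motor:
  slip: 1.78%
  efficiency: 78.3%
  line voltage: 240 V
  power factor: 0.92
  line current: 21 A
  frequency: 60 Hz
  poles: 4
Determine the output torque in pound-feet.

P_in = V·I·cosφ = 240 × 21 × 0.92 = 4637 W
P_out = η·P_in = 0.783 × 4637 = 3631 W
n_s = 120×60/4 = 1800 rpm; n = 1800×(1−0.0178) = 1768 rpm
ω = 2π×1768/60 = 185.1 rad/s
τ = P_out/ω = 3631/185.1 = 19.62 N·m
In lb·ft: 19.62/1.356 = 14.5 lb·ft

14.5 lb·ft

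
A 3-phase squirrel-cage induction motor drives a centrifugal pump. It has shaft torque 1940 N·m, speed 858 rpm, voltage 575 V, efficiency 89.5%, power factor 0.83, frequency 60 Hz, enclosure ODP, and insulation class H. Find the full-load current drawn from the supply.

ω = 2π×858/60 = 89.85 rad/s; P_out = τω = 1940 × 89.85 = 174309 W
P_in = P_out / η = 174309 / 0.895 = 194759 W
I_L = P_in / (√3·V_L·cosφ) = 194759 / (1.732 × 575 × 0.83) = 236 A

236 A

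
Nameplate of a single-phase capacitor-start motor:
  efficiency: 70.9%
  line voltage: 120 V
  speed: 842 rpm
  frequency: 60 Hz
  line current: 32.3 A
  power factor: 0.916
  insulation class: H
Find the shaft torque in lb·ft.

P_in = V·I·cosφ = 120 × 32.3 × 0.916 = 3550 W
P_out = η·P_in = 0.709 × 3550 = 2517 W
n = 842 rpm
ω = 2π×842/60 = 88.17 rad/s
τ = P_out/ω = 2517/88.17 = 28.55 N·m
In lb·ft: 28.55/1.356 = 21.1 lb·ft

21.1 lb·ft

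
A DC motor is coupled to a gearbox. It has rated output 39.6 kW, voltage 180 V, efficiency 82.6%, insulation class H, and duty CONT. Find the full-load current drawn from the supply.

266 A

P_out = 39.6 kW = 39600 W
P_in = P_out / η = 39600 / 0.826 = 47942 W
I = P_in / V = 47942 / 180 = 266 A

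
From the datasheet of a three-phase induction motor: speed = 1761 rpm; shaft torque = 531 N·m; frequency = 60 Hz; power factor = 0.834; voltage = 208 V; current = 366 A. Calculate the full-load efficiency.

ω = 2π × 1761/60 = 184.4 rad/s; P_out = τω = 531 × 184.4 = 97916 W
P_in = √3·V_L·I_L·cosφ = 1.732 × 208 × 366 × 0.834 = 109966 W
η = P_out / P_in = 97916 / 109966 = 0.890 = 89.0%

89.0 %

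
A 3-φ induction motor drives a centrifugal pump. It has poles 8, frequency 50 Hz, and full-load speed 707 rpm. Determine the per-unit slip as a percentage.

5.73 %

n_s = 120f/p = 120×50/8 = 750 rpm
s = (n_s − n)/n_s = (750 − 707)/750 = 0.0573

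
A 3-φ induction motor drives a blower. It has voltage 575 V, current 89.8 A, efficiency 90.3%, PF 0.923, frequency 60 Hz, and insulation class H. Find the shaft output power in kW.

74.5 kW

P_in = √3·V·I·cosφ = 1.732 × 575 × 89.8 × 0.923 = 82546 W
P_out = η·P_in = 0.903 × 82546 = 74539 W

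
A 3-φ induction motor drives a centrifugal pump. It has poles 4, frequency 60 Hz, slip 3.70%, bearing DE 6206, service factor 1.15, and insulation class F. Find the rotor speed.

1733 rpm

n_s = 120f/p = 120×60/4 = 1800 rpm
n = n_s(1 − s) = 1800 × (1 − 0.037) = 1733 rpm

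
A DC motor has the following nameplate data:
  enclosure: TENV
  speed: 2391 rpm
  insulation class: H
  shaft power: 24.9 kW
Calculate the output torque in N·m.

99.4 N·m

ω = 2π × 2391/60 = 250.4 rad/s
τ = P/ω = 24900/250.4 = 99.4 N·m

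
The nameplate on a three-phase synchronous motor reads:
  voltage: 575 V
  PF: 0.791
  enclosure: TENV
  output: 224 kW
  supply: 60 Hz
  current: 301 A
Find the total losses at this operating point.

P_in = √3·V·I·cosφ = 1.732×575×301×0.791 = 237115 W
P_out = 224000 W
Losses = P_in − P_out = 237115 − 224000 = 13115 W

13.1 kW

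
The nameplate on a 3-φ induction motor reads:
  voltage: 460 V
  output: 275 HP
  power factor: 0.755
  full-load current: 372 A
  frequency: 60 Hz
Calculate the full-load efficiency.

91.7 %

P_out = 275 × 746 = 205150 W
P_in = √3·V_L·I_L·cosφ = 1.732 × 460 × 372 × 0.755 = 223767 W
η = P_out / P_in = 205150 / 223767 = 0.917 = 91.7%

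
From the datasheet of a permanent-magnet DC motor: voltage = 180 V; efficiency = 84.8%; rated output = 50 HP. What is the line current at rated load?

P_out = 50 × 746 = 37300 W
P_in = P_out / η = 37300 / 0.848 = 43986 W
I = P_in / V = 43986 / 180 = 244 A

244 A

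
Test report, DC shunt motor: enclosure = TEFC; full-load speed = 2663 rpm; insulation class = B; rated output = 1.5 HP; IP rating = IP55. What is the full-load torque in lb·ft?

2.96 lb·ft

P_out = 1.5 × 746 = 1119 W
ω = 2π × 2663/60 = 278.9 rad/s
τ = P_out/ω = 1119/278.9 = 4.012 N·m
In lb·ft: 4.012/1.356 = 2.96 lb·ft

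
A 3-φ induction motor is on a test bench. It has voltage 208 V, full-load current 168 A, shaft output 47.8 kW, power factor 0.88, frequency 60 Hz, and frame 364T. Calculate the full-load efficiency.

P_out = 47.8 kW = 47800 W
P_in = √3·V_L·I_L·cosφ = 1.732 × 208 × 168 × 0.88 = 53260 W
η = P_out / P_in = 47800 / 53260 = 0.897 = 89.7%

89.7 %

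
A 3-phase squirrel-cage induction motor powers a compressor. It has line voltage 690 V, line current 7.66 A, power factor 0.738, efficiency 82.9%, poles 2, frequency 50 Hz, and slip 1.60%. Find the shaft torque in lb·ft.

13.4 lb·ft

P_in = √3·V·I·cosφ = 1.732 × 690 × 7.66 × 0.738 = 6756 W
P_out = η·P_in = 0.829 × 6756 = 5601 W
n_s = 120×50/2 = 3000 rpm; n = 3000×(1−0.016) = 2952 rpm
ω = 2π×2952/60 = 309.1 rad/s
τ = P_out/ω = 5601/309.1 = 18.12 N·m
In lb·ft: 18.12/1.356 = 13.4 lb·ft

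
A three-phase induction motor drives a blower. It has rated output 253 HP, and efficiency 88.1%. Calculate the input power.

P_out = 253 × 746 = 188738 W
P_in = P_out/η = 188738/0.881 = 214232 W = 214 kW

214 kW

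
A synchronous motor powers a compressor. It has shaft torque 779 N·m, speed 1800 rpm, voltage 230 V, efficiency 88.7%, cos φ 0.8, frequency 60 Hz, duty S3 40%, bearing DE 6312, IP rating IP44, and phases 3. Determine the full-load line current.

519 A

ω = 2π×1800/60 = 188.5 rad/s; P_out = τω = 779 × 188.5 = 146842 W
P_in = P_out / η = 146842 / 0.887 = 165549 W
I_L = P_in / (√3·V_L·cosφ) = 165549 / (1.732 × 230 × 0.8) = 519 A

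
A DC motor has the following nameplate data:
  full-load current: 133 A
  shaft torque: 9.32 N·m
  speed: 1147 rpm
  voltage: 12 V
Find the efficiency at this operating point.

ω = 2π × 1147/60 = 120.1 rad/s; P_out = τω = 9.32 × 120.1 = 1119 W
P_in = V·I = 12 × 133 = 1596 W
η = P_out / P_in = 1119 / 1596 = 0.701 = 70.1%

70.1 %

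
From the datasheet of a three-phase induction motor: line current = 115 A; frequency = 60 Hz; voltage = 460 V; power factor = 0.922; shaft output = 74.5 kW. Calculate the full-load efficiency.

P_out = 74.5 kW = 74500 W
P_in = √3·V_L·I_L·cosφ = 1.732 × 460 × 115 × 0.922 = 84476 W
η = P_out / P_in = 74500 / 84476 = 0.882 = 88.2%

88.2 %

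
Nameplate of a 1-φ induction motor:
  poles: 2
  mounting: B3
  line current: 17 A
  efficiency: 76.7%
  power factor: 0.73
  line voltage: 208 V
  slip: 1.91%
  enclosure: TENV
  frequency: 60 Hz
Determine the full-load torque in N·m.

5.35 N·m

P_in = V·I·cosφ = 208 × 17 × 0.73 = 2581 W
P_out = η·P_in = 0.767 × 2581 = 1980 W
n_s = 120×60/2 = 3600 rpm; n = 3600×(1−0.0191) = 3531 rpm
ω = 2π×3531/60 = 369.8 rad/s
τ = P_out/ω = 1980/369.8 = 5.35 N·m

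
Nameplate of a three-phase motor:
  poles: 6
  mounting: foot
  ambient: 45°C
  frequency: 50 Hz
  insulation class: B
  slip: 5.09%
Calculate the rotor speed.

949 rpm

n_s = 120f/p = 120×50/6 = 1000 rpm
n = n_s(1 − s) = 1000 × (1 − 0.0509) = 949 rpm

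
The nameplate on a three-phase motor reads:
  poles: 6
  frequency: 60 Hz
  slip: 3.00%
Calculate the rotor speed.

n_s = 120f/p = 120×60/6 = 1200 rpm
n = n_s(1 − s) = 1200 × (1 − 0.03) = 1164 rpm

1164 rpm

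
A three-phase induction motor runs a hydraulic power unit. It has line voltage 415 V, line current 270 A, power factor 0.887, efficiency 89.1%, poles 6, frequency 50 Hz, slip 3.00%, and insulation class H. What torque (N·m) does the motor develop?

P_in = √3·V·I·cosφ = 1.732 × 415 × 270 × 0.887 = 172141 W
P_out = η·P_in = 0.891 × 172141 = 153378 W
n_s = 120×50/6 = 1000 rpm; n = 1000×(1−0.03) = 970 rpm
ω = 2π×970/60 = 101.6 rad/s
τ = P_out/ω = 153378/101.6 = 1510 N·m

1510 N·m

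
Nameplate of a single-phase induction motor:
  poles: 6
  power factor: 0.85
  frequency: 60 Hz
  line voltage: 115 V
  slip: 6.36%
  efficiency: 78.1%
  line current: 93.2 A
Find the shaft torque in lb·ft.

P_in = V·I·cosφ = 115 × 93.2 × 0.85 = 9110 W
P_out = η·P_in = 0.781 × 9110 = 7115 W
n_s = 120×60/6 = 1200 rpm; n = 1200×(1−0.0636) = 1124 rpm
ω = 2π×1124/60 = 117.7 rad/s
τ = P_out/ω = 7115/117.7 = 60.45 N·m
In lb·ft: 60.45/1.356 = 44.6 lb·ft

44.6 lb·ft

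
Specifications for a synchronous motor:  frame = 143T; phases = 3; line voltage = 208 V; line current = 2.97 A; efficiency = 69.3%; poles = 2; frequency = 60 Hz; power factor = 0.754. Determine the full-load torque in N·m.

1.48 N·m

P_in = √3·V·I·cosφ = 1.732 × 208 × 2.97 × 0.754 = 807 W
P_out = η·P_in = 0.693 × 807 = 559 W
n = n_s = 120×60/2 = 3600 rpm (synchronous)
ω = 2π×3600/60 = 377 rad/s
τ = P_out/ω = 559/377 = 1.48 N·m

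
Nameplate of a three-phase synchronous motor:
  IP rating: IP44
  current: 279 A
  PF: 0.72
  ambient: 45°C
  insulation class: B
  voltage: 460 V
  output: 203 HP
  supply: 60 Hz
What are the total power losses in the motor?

8.61 kW

P_in = √3·V·I·cosφ = 1.732×460×279×0.72 = 160045 W
P_out = 203×746 = 151438 W
Losses = P_in − P_out = 160045 − 151438 = 8607 W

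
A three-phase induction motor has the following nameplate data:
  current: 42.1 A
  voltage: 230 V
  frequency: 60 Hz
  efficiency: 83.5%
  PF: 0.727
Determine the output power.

P_in = √3·V·I·cosφ = 1.732 × 230 × 42.1 × 0.727 = 12192 W
P_out = η·P_in = 0.835 × 12192 = 10180 W

10.2 kW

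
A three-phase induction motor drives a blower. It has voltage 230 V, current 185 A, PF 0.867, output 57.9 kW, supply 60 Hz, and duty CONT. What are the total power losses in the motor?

P_in = √3·V·I·cosφ = 1.732×230×185×0.867 = 63895 W
P_out = 57900 W
Losses = P_in − P_out = 63895 − 57900 = 5995 W

6000 W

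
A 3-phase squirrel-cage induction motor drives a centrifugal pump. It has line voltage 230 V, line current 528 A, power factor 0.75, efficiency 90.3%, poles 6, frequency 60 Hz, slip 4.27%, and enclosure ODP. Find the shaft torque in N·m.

P_in = √3·V·I·cosφ = 1.732 × 230 × 528 × 0.75 = 157751 W
P_out = η·P_in = 0.903 × 157751 = 142449 W
n_s = 120×60/6 = 1200 rpm; n = 1200×(1−0.0427) = 1149 rpm
ω = 2π×1149/60 = 120.3 rad/s
τ = P_out/ω = 142449/120.3 = 1180 N·m

1180 N·m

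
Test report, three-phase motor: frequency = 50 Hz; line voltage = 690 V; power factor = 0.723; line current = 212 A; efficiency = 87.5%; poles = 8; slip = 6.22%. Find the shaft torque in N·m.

2180 N·m

P_in = √3·V·I·cosφ = 1.732 × 690 × 212 × 0.723 = 183177 W
P_out = η·P_in = 0.875 × 183177 = 160280 W
n_s = 120×50/8 = 750 rpm; n = 750×(1−0.0622) = 703 rpm
ω = 2π×703/60 = 73.62 rad/s
τ = P_out/ω = 160280/73.62 = 2180 N·m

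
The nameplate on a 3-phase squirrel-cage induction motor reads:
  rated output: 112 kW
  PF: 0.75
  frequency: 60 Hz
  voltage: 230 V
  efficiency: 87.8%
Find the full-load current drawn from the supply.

427 A

P_out = 112 kW = 112000 W
P_in = P_out / η = 112000 / 0.878 = 127563 W
I_L = P_in / (√3·V_L·cosφ) = 127563 / (1.732 × 230 × 0.75) = 427 A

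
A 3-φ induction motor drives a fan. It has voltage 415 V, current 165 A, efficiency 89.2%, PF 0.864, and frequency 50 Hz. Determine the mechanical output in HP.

P_in = √3·V·I·cosφ = 1.732 × 415 × 165 × 0.864 = 102469 W
P_out = η·P_in = 0.892 × 102469 = 91402 W
= 91402/746 = 123 HP

123 HP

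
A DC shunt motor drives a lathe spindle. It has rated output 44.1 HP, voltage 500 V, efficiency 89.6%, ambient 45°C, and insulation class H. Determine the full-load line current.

73.4 A

P_out = 44.1 × 746 = 32899 W
P_in = P_out / η = 32899 / 0.896 = 36718 W
I = P_in / V = 36718 / 500 = 73.4 A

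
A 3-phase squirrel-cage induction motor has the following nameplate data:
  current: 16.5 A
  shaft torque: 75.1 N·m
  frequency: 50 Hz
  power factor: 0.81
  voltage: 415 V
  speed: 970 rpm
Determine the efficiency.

79.4 %

ω = 2π × 970/60 = 101.6 rad/s; P_out = τω = 75.1 × 101.6 = 7630 W
P_in = √3·V_L·I_L·cosφ = 1.732 × 415 × 16.5 × 0.81 = 9606 W
η = P_out / P_in = 7630 / 9606 = 0.794 = 79.4%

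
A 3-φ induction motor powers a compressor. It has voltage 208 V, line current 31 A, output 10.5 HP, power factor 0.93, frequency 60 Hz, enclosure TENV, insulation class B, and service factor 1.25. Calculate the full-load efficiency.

75.4 %

P_out = 10.5 × 746 = 7833 W
P_in = √3·V_L·I_L·cosφ = 1.732 × 208 × 31 × 0.93 = 10386 W
η = P_out / P_in = 7833 / 10386 = 0.754 = 75.4%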